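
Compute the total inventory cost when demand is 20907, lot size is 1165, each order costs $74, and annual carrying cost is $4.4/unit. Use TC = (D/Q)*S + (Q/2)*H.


TC = 20907/1165 * 74 + 1165/2 * 4.4

$3891.00


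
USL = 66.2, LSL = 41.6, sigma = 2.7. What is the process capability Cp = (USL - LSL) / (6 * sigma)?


Cp = (66.2 - 41.6) / (6 * 2.7)

1.52


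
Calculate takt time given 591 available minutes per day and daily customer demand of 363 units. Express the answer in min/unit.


Formula: Takt Time = Available Production Time / Customer Demand
Takt = 591 min/day / 363 units/day
Takt = 1.63 min/unit

1.63 min/unit


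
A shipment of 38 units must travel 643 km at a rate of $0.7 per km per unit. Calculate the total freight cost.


TC = dist * cost * units = 643 * 0.7 * 38 = $17103.80

$17103.80


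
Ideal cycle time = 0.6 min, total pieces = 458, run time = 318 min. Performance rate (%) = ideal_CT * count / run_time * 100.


Formula: Performance = (Ideal CT * Total Count) / Run Time * 100
Ideal output time = 0.6 * 458 = 274.8 min
Performance = 274.8 / 318 * 100 = 86.4%

86.4%


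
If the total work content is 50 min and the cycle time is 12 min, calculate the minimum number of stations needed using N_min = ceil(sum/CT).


Formula: N_min = ceil(Sum of Task Times / Cycle Time)
N_min = ceil(50 min / 12 min) = ceil(4.1667)
N_min = 5 stations

5


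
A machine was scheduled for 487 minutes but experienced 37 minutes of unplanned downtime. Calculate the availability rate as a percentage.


Formula: Availability = (Planned Time - Downtime) / Planned Time * 100
Uptime = 487 - 37 = 450 min
Availability = 450 / 487 * 100 = 92.4%

92.4%


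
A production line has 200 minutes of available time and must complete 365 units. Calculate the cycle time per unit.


Formula: CT = Available Time / Number of Units
CT = 200 min / 365 units
CT = 0.55 min/unit

0.55 min/unit


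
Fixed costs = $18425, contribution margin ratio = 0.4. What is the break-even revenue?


Formula: BER = Fixed Costs / Contribution Margin Ratio
BER = $18425 / 0.4
BER = $46062.50 (to the nearest cent)

$46062.50


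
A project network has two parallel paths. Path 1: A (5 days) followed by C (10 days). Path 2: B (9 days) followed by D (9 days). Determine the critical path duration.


Path 1 = 5 + 10 = 15 days
Path 2 = 9 + 9 = 18 days
Duration = max(15, 18) = 18 days

18 days


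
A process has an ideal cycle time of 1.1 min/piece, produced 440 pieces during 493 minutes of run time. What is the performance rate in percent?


Formula: Performance = (Ideal CT * Total Count) / Run Time * 100
Ideal output time = 1.1 * 440 = 484.0 min
Performance = 484.0 / 493 * 100 = 98.2%

98.2%


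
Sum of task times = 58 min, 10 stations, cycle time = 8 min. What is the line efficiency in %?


Formula: Efficiency = Sum of Task Times / (N_stations * CT) * 100
Total station capacity = 10 stations * 8 min = 80 min
Efficiency = 58 / 80 * 100 = 72.5%

72.5%


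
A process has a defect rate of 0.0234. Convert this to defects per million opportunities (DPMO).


DPMO = defect_rate * 1000000 = 0.0234 * 1000000

23400


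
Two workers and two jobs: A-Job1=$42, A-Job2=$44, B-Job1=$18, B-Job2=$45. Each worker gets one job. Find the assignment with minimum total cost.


Option 1: A->1 + B->2 = $42 + $45 = $87
Option 2: A->2 + B->1 = $44 + $18 = $62
Min cost = min($87, $62) = $62

$62


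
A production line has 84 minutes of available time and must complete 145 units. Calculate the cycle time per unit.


Formula: CT = Available Time / Number of Units
CT = 84 min / 145 units
CT = 0.58 min/unit

0.58 min/unit


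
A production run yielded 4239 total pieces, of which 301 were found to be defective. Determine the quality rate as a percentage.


Formula: Quality Rate = Good Pieces / Total Pieces * 100
Good pieces = 4239 - 301 = 3938
QR = 3938 / 4239 * 100 = 92.9%

92.9%


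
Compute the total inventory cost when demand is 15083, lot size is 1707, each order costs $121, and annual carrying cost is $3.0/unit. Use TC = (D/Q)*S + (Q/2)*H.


TC = 15083/1707 * 121 + 1707/2 * 3.0

$3629.65


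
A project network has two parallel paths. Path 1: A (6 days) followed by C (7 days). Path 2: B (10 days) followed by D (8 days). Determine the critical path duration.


Path 1 = 6 + 7 = 13 days
Path 2 = 10 + 8 = 18 days
Duration = max(13, 18) = 18 days

18 days


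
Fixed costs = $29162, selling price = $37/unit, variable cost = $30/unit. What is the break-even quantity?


Formula: BEQ = Fixed Costs / (Price - Variable Cost)
Contribution margin = $37 - $30 = $7/unit
BEQ = ceil($29162 / $7/unit) = ceil(4166.0) = 4166 units

4166 units


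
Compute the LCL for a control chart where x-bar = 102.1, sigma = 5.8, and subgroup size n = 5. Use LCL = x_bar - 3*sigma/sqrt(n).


LCL = 102.1 - 3 * 5.8 / sqrt(5)

94.32


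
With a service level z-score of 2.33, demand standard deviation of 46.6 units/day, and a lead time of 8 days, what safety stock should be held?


Formula: SS = z * sigma_d * sqrt(LT)
sqrt(LT) = sqrt(8) = 2.8284
SS = 2.33 * 46.6 * 2.8284
SS = 307.1 units

307.1 units


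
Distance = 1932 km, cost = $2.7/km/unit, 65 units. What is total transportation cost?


TC = dist * cost * units = 1932 * 2.7 * 65 = $339066.00

$339066.00


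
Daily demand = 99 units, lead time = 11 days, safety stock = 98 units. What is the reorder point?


Formula: ROP = (Daily Demand * Lead Time) + Safety Stock
Demand during lead time = 99 * 11 = 1089 units
ROP = 1089 + 98 = 1187 units

1187 units


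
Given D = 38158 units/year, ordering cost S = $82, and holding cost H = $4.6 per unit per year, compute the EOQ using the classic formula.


Formula: EOQ = sqrt(2 * D * S / H)
Numerator: 2 * 38158 * 82 = 6257912
2DS/H = 6257912 / 4.6 = 1360415.7
EOQ = sqrt(1360415.7) = 1166.4 units

1166.4 units


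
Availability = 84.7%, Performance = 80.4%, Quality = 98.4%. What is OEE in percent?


Formula: OEE = Availability * Performance * Quality / 10000
A * P = 84.7% * 80.4% / 100 = 68.1%
OEE = 68.1% * 98.4% / 100 = 67.0%

67.0%


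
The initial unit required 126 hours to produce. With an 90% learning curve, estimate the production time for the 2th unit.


Formula: T_n = T_1 * (learning_rate)^(log2(n)) where learning_rate = rate/100
Doublings = log2(2) = 1
T_n = 126 * 0.9^1
T_n = 126 * 0.9 = 113.4 hours

113.4 hours


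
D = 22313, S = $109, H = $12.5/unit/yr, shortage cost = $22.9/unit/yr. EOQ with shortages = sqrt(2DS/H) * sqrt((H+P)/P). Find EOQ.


Formula: EOQ* = sqrt(2DS/H) * sqrt((H+P)/P)
Base EOQ = sqrt(2*22313*109/12.5) = 623.81 units
Correction = sqrt((12.5+22.9)/22.9) = 1.24332
EOQ* = 623.81 * 1.24332 = 775.6 units

775.6 units


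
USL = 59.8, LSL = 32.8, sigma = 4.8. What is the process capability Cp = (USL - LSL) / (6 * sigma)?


Cp = (59.8 - 32.8) / (6 * 4.8)

0.94


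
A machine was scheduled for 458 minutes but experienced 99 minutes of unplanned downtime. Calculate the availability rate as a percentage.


Formula: Availability = (Planned Time - Downtime) / Planned Time * 100
Uptime = 458 - 99 = 359 min
Availability = 359 / 458 * 100 = 78.4%

78.4%


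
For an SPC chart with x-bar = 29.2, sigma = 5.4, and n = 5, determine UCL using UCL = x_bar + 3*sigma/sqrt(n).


UCL = 29.2 + 3 * 5.4 / sqrt(5)

36.44


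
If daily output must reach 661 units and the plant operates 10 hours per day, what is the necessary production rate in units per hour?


Formula: Production Rate = Daily Demand / Available Hours
Rate = 661 units/day / 10 hours/day
Rate = 66.1 units/hour

66.1 units/hour


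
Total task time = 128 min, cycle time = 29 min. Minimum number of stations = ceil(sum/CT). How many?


Formula: N_min = ceil(Sum of Task Times / Cycle Time)
N_min = ceil(128 min / 29 min) = ceil(4.4138)
N_min = 5 stations

5


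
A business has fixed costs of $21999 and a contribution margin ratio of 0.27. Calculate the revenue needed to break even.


Formula: BER = Fixed Costs / Contribution Margin Ratio
BER = $21999 / 0.27
BER = $81477.78 (to the nearest cent)

$81477.78


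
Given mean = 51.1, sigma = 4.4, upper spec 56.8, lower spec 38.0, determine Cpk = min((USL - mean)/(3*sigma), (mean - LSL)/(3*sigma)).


Cpu = (56.8 - 51.1) / (3 * 4.4) = 0.43
Cpl = (51.1 - 38.0) / (3 * 4.4) = 0.99
Cpk = min(0.43, 0.99) = 0.43

0.43


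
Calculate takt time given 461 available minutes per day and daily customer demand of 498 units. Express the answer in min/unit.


Formula: Takt Time = Available Production Time / Customer Demand
Takt = 461 min/day / 498 units/day
Takt = 0.93 min/unit

0.93 min/unit


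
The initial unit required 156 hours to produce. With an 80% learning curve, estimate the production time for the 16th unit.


Formula: T_n = T_1 * (learning_rate)^(log2(n)) where learning_rate = rate/100
Doublings = log2(16) = 4
T_n = 156 * 0.8^4
T_n = 156 * 0.4096 = 63.9 hours

63.9 hours


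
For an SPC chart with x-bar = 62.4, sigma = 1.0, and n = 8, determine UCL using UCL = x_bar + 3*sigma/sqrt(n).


UCL = 62.4 + 3 * 1.0 / sqrt(8)

63.46


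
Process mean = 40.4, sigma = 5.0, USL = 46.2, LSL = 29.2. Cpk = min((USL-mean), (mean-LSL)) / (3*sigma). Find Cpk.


Cpu = (46.2 - 40.4) / (3 * 5.0) = 0.39
Cpl = (40.4 - 29.2) / (3 * 5.0) = 0.75
Cpk = min(0.39, 0.75) = 0.39

0.39


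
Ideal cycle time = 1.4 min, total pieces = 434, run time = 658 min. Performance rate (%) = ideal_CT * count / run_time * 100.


Formula: Performance = (Ideal CT * Total Count) / Run Time * 100
Ideal output time = 1.4 * 434 = 607.6 min
Performance = 607.6 / 658 * 100 = 92.3%

92.3%


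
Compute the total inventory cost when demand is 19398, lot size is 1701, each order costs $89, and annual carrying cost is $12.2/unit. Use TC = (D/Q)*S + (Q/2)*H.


TC = 19398/1701 * 89 + 1701/2 * 12.2

$11391.05


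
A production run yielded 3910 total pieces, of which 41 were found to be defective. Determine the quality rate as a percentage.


Formula: Quality Rate = Good Pieces / Total Pieces * 100
Good pieces = 3910 - 41 = 3869
QR = 3869 / 3910 * 100 = 99.0%

99.0%


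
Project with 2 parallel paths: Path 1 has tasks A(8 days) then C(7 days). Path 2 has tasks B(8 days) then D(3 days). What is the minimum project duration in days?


Path 1 = 8 + 7 = 15 days
Path 2 = 8 + 3 = 11 days
Duration = max(15, 11) = 15 days

15 days


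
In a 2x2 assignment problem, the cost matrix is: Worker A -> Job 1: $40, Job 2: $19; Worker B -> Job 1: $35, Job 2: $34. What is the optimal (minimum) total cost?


Option 1: A->1 + B->2 = $40 + $34 = $74
Option 2: A->2 + B->1 = $19 + $35 = $54
Min cost = min($74, $54) = $54

$54


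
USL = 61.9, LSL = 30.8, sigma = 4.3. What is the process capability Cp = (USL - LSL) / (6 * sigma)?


Cp = (61.9 - 30.8) / (6 * 4.3)

1.21


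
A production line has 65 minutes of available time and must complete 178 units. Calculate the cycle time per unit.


Formula: CT = Available Time / Number of Units
CT = 65 min / 178 units
CT = 0.37 min/unit

0.37 min/unit


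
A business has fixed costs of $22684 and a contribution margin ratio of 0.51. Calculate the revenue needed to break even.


Formula: BER = Fixed Costs / Contribution Margin Ratio
BER = $22684 / 0.51
BER = $44478.43 (to the nearest cent)

$44478.43


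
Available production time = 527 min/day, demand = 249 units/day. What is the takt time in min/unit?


Formula: Takt Time = Available Production Time / Customer Demand
Takt = 527 min/day / 249 units/day
Takt = 2.12 min/unit

2.12 min/unit


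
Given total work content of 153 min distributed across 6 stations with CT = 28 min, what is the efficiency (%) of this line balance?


Formula: Efficiency = Sum of Task Times / (N_stations * CT) * 100
Total station capacity = 6 stations * 28 min = 168 min
Efficiency = 153 / 168 * 100 = 91.1%

91.1%


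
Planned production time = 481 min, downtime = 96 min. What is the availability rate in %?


Formula: Availability = (Planned Time - Downtime) / Planned Time * 100
Uptime = 481 - 96 = 385 min
Availability = 385 / 481 * 100 = 80.0%

80.0%


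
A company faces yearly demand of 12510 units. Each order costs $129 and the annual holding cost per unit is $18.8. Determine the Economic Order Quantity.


Formula: EOQ = sqrt(2 * D * S / H)
Numerator: 2 * 12510 * 129 = 3227580
2DS/H = 3227580 / 18.8 = 171679.8
EOQ = sqrt(171679.8) = 414.3 units

414.3 units


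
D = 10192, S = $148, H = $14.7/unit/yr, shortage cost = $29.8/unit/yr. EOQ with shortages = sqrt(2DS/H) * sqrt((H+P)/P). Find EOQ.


Formula: EOQ* = sqrt(2DS/H) * sqrt((H+P)/P)
Base EOQ = sqrt(2*10192*148/14.7) = 453.02 units
Correction = sqrt((14.7+29.8)/29.8) = 1.222
EOQ* = 453.02 * 1.222 = 553.6 units

553.6 units


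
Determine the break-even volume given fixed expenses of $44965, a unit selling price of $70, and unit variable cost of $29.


Formula: BEQ = Fixed Costs / (Price - Variable Cost)
Contribution margin = $70 - $29 = $41/unit
BEQ = ceil($44965 / $41/unit) = ceil(1096.71) = 1097 units

1097 units


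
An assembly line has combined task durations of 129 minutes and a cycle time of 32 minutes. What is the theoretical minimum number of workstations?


Formula: N_min = ceil(Sum of Task Times / Cycle Time)
N_min = ceil(129 min / 32 min) = ceil(4.0312)
N_min = 5 stations

5


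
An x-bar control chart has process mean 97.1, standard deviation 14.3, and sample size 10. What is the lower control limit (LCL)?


LCL = 97.1 - 3 * 14.3 / sqrt(10)

83.53


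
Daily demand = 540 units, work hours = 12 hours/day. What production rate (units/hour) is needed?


Formula: Production Rate = Daily Demand / Available Hours
Rate = 540 units/day / 12 hours/day
Rate = 45.0 units/hour

45.0 units/hour


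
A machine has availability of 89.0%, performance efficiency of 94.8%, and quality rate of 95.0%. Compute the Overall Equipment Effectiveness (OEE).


Formula: OEE = Availability * Performance * Quality / 10000
A * P = 89.0% * 94.8% / 100 = 84.37%
OEE = 84.37% * 95.0% / 100 = 80.2%

80.2%


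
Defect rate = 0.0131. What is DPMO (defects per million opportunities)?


DPMO = defect_rate * 1000000 = 0.0131 * 1000000

13100


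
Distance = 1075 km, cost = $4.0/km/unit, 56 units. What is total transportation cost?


TC = dist * cost * units = 1075 * 4.0 * 56 = $240800.00

$240800.00


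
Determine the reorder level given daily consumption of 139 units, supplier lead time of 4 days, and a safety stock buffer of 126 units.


Formula: ROP = (Daily Demand * Lead Time) + Safety Stock
Demand during lead time = 139 * 4 = 556 units
ROP = 556 + 126 = 682 units

682 units


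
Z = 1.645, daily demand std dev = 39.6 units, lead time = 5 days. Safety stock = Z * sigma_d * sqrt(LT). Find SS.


Formula: SS = z * sigma_d * sqrt(LT)
sqrt(LT) = sqrt(5) = 2.2361
SS = 1.645 * 39.6 * 2.2361
SS = 145.7 units

145.7 units


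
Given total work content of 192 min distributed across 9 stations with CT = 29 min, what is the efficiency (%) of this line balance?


Formula: Efficiency = Sum of Task Times / (N_stations * CT) * 100
Total station capacity = 9 stations * 29 min = 261 min
Efficiency = 192 / 261 * 100 = 73.6%

73.6%


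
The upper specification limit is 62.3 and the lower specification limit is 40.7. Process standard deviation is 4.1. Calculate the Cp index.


Cp = (62.3 - 40.7) / (6 * 4.1)

0.88


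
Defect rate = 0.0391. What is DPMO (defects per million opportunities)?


DPMO = defect_rate * 1000000 = 0.0391 * 1000000

39100


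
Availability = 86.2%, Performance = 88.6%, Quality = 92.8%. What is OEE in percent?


Formula: OEE = Availability * Performance * Quality / 10000
A * P = 86.2% * 88.6% / 100 = 76.37%
OEE = 76.37% * 92.8% / 100 = 70.9%

70.9%


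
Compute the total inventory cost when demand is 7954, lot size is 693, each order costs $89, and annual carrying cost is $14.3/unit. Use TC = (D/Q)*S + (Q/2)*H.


TC = 7954/693 * 89 + 693/2 * 14.3

$5976.46


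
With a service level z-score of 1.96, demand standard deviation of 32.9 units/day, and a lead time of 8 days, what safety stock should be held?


Formula: SS = z * sigma_d * sqrt(LT)
sqrt(LT) = sqrt(8) = 2.8284
SS = 1.96 * 32.9 * 2.8284
SS = 182.4 units

182.4 units


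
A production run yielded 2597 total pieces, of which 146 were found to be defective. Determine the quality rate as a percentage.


Formula: Quality Rate = Good Pieces / Total Pieces * 100
Good pieces = 2597 - 146 = 2451
QR = 2451 / 2597 * 100 = 94.4%

94.4%


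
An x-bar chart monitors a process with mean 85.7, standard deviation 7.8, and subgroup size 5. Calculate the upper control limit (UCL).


UCL = 85.7 + 3 * 7.8 / sqrt(5)

96.16


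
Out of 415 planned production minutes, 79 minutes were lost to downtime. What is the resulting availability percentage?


Formula: Availability = (Planned Time - Downtime) / Planned Time * 100
Uptime = 415 - 79 = 336 min
Availability = 336 / 415 * 100 = 81.0%

81.0%


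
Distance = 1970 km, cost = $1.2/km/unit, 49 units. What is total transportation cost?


TC = dist * cost * units = 1970 * 1.2 * 49 = $115836.00

$115836.00


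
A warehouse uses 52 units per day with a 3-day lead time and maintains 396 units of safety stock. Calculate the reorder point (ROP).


Formula: ROP = (Daily Demand * Lead Time) + Safety Stock
Demand during lead time = 52 * 3 = 156 units
ROP = 156 + 396 = 552 units

552 units


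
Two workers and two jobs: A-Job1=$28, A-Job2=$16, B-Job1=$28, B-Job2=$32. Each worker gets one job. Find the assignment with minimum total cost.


Option 1: A->1 + B->2 = $28 + $32 = $60
Option 2: A->2 + B->1 = $16 + $28 = $44
Min cost = min($60, $44) = $44

$44


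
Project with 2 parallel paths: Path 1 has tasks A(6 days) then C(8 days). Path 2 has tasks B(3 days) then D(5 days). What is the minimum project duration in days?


Path 1 = 6 + 8 = 14 days
Path 2 = 3 + 5 = 8 days
Duration = max(14, 8) = 14 days

14 days


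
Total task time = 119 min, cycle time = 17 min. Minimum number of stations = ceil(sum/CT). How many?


Formula: N_min = ceil(Sum of Task Times / Cycle Time)
N_min = ceil(119 min / 17 min) = ceil(7.0)
N_min = 7 stations

7


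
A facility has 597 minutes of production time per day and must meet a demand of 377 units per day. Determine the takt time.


Formula: Takt Time = Available Production Time / Customer Demand
Takt = 597 min/day / 377 units/day
Takt = 1.58 min/unit

1.58 min/unit


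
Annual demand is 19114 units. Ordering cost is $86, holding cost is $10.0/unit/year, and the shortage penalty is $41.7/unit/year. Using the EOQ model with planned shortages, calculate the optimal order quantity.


Formula: EOQ* = sqrt(2DS/H) * sqrt((H+P)/P)
Base EOQ = sqrt(2*19114*86/10.0) = 573.38 units
Correction = sqrt((10.0+41.7)/41.7) = 1.11347
EOQ* = 573.38 * 1.11347 = 638.4 units

638.4 units


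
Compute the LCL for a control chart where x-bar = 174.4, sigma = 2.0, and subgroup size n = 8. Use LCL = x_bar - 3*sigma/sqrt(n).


LCL = 174.4 - 3 * 2.0 / sqrt(8)

172.28


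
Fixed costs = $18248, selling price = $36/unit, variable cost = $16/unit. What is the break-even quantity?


Formula: BEQ = Fixed Costs / (Price - Variable Cost)
Contribution margin = $36 - $16 = $20/unit
BEQ = ceil($18248 / $20/unit) = ceil(912.4) = 913 units

913 units


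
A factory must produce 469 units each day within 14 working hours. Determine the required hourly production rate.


Formula: Production Rate = Daily Demand / Available Hours
Rate = 469 units/day / 14 hours/day
Rate = 33.5 units/hour

33.5 units/hour


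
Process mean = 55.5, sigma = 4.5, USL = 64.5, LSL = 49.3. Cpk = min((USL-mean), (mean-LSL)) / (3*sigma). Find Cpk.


Cpu = (64.5 - 55.5) / (3 * 4.5) = 0.67
Cpl = (55.5 - 49.3) / (3 * 4.5) = 0.46
Cpk = min(0.67, 0.46) = 0.46

0.46


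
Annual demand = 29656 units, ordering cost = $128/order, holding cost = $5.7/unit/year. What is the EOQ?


Formula: EOQ = sqrt(2 * D * S / H)
Numerator: 2 * 29656 * 128 = 7591936
2DS/H = 7591936 / 5.7 = 1331918.6
EOQ = sqrt(1331918.6) = 1154.1 units

1154.1 units


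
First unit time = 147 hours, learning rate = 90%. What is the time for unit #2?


Formula: T_n = T_1 * (learning_rate)^(log2(n)) where learning_rate = rate/100
Doublings = log2(2) = 1
T_n = 147 * 0.9^1
T_n = 147 * 0.9 = 132.3 hours

132.3 hours


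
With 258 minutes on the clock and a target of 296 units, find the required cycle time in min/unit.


Formula: CT = Available Time / Number of Units
CT = 258 min / 296 units
CT = 0.87 min/unit

0.87 min/unit


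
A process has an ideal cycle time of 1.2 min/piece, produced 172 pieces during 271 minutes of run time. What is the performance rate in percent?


Formula: Performance = (Ideal CT * Total Count) / Run Time * 100
Ideal output time = 1.2 * 172 = 206.4 min
Performance = 206.4 / 271 * 100 = 76.2%

76.2%


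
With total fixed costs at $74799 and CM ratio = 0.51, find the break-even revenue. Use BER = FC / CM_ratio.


Formula: BER = Fixed Costs / Contribution Margin Ratio
BER = $74799 / 0.51
BER = $146664.71 (to the nearest cent)

$146664.71


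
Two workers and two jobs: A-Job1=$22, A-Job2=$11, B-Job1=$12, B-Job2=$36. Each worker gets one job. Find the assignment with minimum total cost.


Option 1: A->1 + B->2 = $22 + $36 = $58
Option 2: A->2 + B->1 = $11 + $12 = $23
Min cost = min($58, $23) = $23

$23


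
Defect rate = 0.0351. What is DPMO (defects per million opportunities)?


DPMO = defect_rate * 1000000 = 0.0351 * 1000000

35100


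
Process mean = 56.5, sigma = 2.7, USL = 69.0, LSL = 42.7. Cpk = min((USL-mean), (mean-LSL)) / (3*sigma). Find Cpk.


Cpu = (69.0 - 56.5) / (3 * 2.7) = 1.54
Cpl = (56.5 - 42.7) / (3 * 2.7) = 1.7
Cpk = min(1.54, 1.7) = 1.54

1.54


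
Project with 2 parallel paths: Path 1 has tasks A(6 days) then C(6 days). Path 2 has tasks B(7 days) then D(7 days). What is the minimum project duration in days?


Path 1 = 6 + 6 = 12 days
Path 2 = 7 + 7 = 14 days
Duration = max(12, 14) = 14 days

14 days


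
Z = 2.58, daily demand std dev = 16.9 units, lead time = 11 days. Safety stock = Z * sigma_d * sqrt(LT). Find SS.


Formula: SS = z * sigma_d * sqrt(LT)
sqrt(LT) = sqrt(11) = 3.3166
SS = 2.58 * 16.9 * 3.3166
SS = 144.6 units

144.6 units


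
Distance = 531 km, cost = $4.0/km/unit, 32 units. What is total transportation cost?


TC = dist * cost * units = 531 * 4.0 * 32 = $67968.00

$67968.00


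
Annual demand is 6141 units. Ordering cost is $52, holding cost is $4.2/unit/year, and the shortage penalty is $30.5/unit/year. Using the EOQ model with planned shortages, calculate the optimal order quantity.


Formula: EOQ* = sqrt(2DS/H) * sqrt((H+P)/P)
Base EOQ = sqrt(2*6141*52/4.2) = 389.95 units
Correction = sqrt((4.2+30.5)/30.5) = 1.06663
EOQ* = 389.95 * 1.06663 = 415.9 units

415.9 units


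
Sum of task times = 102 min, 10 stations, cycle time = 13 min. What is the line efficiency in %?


Formula: Efficiency = Sum of Task Times / (N_stations * CT) * 100
Total station capacity = 10 stations * 13 min = 130 min
Efficiency = 102 / 130 * 100 = 78.5%

78.5%


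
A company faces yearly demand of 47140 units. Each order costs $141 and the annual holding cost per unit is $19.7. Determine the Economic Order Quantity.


Formula: EOQ = sqrt(2 * D * S / H)
Numerator: 2 * 47140 * 141 = 13293480
2DS/H = 13293480 / 19.7 = 674795.9
EOQ = sqrt(674795.9) = 821.5 units

821.5 units


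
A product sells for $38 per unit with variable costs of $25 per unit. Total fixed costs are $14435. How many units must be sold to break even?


Formula: BEQ = Fixed Costs / (Price - Variable Cost)
Contribution margin = $38 - $25 = $13/unit
BEQ = ceil($14435 / $13/unit) = ceil(1110.38) = 1111 units

1111 units


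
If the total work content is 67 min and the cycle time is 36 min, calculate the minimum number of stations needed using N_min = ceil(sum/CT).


Formula: N_min = ceil(Sum of Task Times / Cycle Time)
N_min = ceil(67 min / 36 min) = ceil(1.8611)
N_min = 2 stations

2


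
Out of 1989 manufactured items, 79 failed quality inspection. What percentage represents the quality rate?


Formula: Quality Rate = Good Pieces / Total Pieces * 100
Good pieces = 1989 - 79 = 1910
QR = 1910 / 1989 * 100 = 96.0%

96.0%


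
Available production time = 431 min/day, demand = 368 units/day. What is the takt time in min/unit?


Formula: Takt Time = Available Production Time / Customer Demand
Takt = 431 min/day / 368 units/day
Takt = 1.17 min/unit

1.17 min/unit


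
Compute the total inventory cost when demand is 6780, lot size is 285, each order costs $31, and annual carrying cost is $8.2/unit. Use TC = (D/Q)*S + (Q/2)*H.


TC = 6780/285 * 31 + 285/2 * 8.2

$1905.97


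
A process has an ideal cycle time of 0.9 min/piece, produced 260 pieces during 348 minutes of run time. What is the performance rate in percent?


Formula: Performance = (Ideal CT * Total Count) / Run Time * 100
Ideal output time = 0.9 * 260 = 234.0 min
Performance = 234.0 / 348 * 100 = 67.2%

67.2%


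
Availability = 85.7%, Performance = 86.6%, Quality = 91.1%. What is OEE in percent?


Formula: OEE = Availability * Performance * Quality / 10000
A * P = 85.7% * 86.6% / 100 = 74.22%
OEE = 74.22% * 91.1% / 100 = 67.6%

67.6%


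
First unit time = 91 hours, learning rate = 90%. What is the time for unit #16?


Formula: T_n = T_1 * (learning_rate)^(log2(n)) where learning_rate = rate/100
Doublings = log2(16) = 4
T_n = 91 * 0.9^4
T_n = 91 * 0.6561 = 59.7 hours

59.7 hours


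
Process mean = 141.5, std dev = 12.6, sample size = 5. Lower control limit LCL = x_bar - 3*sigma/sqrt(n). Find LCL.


LCL = 141.5 - 3 * 12.6 / sqrt(5)

124.6


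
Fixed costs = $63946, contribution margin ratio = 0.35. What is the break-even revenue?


Formula: BER = Fixed Costs / Contribution Margin Ratio
BER = $63946 / 0.35
BER = $182702.86 (to the nearest cent)

$182702.86


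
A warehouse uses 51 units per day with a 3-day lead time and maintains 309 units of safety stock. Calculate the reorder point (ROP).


Formula: ROP = (Daily Demand * Lead Time) + Safety Stock
Demand during lead time = 51 * 3 = 153 units
ROP = 153 + 309 = 462 units

462 units


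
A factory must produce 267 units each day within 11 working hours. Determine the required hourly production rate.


Formula: Production Rate = Daily Demand / Available Hours
Rate = 267 units/day / 11 hours/day
Rate = 24.3 units/hour

24.3 units/hour


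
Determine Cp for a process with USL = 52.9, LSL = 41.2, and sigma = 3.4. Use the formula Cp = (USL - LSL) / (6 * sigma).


Cp = (52.9 - 41.2) / (6 * 3.4)

0.57


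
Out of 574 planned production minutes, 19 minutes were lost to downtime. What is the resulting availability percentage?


Formula: Availability = (Planned Time - Downtime) / Planned Time * 100
Uptime = 574 - 19 = 555 min
Availability = 555 / 574 * 100 = 96.7%

96.7%


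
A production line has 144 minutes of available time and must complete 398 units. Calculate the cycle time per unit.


Formula: CT = Available Time / Number of Units
CT = 144 min / 398 units
CT = 0.36 min/unit

0.36 min/unit


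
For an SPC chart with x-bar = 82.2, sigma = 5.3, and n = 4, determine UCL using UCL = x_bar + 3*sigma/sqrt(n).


UCL = 82.2 + 3 * 5.3 / sqrt(4)

90.15


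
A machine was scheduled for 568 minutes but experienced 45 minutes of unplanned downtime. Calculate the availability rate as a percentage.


Formula: Availability = (Planned Time - Downtime) / Planned Time * 100
Uptime = 568 - 45 = 523 min
Availability = 523 / 568 * 100 = 92.1%

92.1%


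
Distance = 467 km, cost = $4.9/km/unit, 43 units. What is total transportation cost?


TC = dist * cost * units = 467 * 4.9 * 43 = $98396.90

$98396.90


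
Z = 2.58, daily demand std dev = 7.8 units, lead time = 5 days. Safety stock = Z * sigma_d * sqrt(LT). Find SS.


Formula: SS = z * sigma_d * sqrt(LT)
sqrt(LT) = sqrt(5) = 2.2361
SS = 2.58 * 7.8 * 2.2361
SS = 45.0 units

45.0 units


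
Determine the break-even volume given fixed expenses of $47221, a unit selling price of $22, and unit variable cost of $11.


Formula: BEQ = Fixed Costs / (Price - Variable Cost)
Contribution margin = $22 - $11 = $11/unit
BEQ = ceil($47221 / $11/unit) = ceil(4292.82) = 4293 units

4293 units


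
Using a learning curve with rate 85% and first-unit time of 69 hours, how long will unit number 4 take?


Formula: T_n = T_1 * (learning_rate)^(log2(n)) where learning_rate = rate/100
Doublings = log2(4) = 2
T_n = 69 * 0.85^2
T_n = 69 * 0.7225 = 49.9 hours

49.9 hours


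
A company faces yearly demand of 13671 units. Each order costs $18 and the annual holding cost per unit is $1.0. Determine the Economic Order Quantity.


Formula: EOQ = sqrt(2 * D * S / H)
Numerator: 2 * 13671 * 18 = 492156
2DS/H = 492156 / 1.0 = 492156.0
EOQ = sqrt(492156.0) = 701.5 units

701.5 units


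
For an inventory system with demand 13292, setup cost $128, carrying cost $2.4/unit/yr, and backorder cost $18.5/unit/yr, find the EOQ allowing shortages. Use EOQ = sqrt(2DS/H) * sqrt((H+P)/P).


Formula: EOQ* = sqrt(2DS/H) * sqrt((H+P)/P)
Base EOQ = sqrt(2*13292*128/2.4) = 1190.72 units
Correction = sqrt((2.4+18.5)/18.5) = 1.06289
EOQ* = 1190.72 * 1.06289 = 1265.6 units

1265.6 units


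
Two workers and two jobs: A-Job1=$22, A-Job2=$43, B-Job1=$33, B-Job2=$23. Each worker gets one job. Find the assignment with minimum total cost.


Option 1: A->1 + B->2 = $22 + $23 = $45
Option 2: A->2 + B->1 = $43 + $33 = $76
Min cost = min($45, $76) = $45

$45


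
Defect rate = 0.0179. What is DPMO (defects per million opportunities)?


DPMO = defect_rate * 1000000 = 0.0179 * 1000000

17900


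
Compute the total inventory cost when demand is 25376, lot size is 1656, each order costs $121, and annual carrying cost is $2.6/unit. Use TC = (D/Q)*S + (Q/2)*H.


TC = 25376/1656 * 121 + 1656/2 * 2.6

$4006.96


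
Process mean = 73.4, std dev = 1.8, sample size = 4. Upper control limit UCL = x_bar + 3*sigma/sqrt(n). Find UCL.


UCL = 73.4 + 3 * 1.8 / sqrt(4)

76.1


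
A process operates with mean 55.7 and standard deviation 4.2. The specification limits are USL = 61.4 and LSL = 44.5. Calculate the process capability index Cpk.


Cpu = (61.4 - 55.7) / (3 * 4.2) = 0.45
Cpl = (55.7 - 44.5) / (3 * 4.2) = 0.89
Cpk = min(0.45, 0.89) = 0.45

0.45


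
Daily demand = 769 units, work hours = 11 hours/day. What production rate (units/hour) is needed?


Formula: Production Rate = Daily Demand / Available Hours
Rate = 769 units/day / 11 hours/day
Rate = 69.9 units/hour

69.9 units/hour


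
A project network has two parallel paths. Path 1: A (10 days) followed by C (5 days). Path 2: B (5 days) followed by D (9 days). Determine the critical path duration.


Path 1 = 10 + 5 = 15 days
Path 2 = 5 + 9 = 14 days
Duration = max(15, 14) = 15 days

15 days


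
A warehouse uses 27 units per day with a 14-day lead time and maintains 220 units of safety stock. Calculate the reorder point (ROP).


Formula: ROP = (Daily Demand * Lead Time) + Safety Stock
Demand during lead time = 27 * 14 = 378 units
ROP = 378 + 220 = 598 units

598 units


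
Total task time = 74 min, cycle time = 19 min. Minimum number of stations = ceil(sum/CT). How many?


Formula: N_min = ceil(Sum of Task Times / Cycle Time)
N_min = ceil(74 min / 19 min) = ceil(3.8947)
N_min = 4 stations

4


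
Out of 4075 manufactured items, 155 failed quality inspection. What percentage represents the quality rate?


Formula: Quality Rate = Good Pieces / Total Pieces * 100
Good pieces = 4075 - 155 = 3920
QR = 3920 / 4075 * 100 = 96.2%

96.2%


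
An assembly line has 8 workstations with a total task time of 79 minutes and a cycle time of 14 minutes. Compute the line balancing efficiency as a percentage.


Formula: Efficiency = Sum of Task Times / (N_stations * CT) * 100
Total station capacity = 8 stations * 14 min = 112 min
Efficiency = 79 / 112 * 100 = 70.5%

70.5%


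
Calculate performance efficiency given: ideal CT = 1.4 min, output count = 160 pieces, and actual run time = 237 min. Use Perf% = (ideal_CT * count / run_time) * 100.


Formula: Performance = (Ideal CT * Total Count) / Run Time * 100
Ideal output time = 1.4 * 160 = 224.0 min
Performance = 224.0 / 237 * 100 = 94.5%

94.5%


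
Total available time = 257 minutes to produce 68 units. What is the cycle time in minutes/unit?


Formula: CT = Available Time / Number of Units
CT = 257 min / 68 units
CT = 3.78 min/unit

3.78 min/unit


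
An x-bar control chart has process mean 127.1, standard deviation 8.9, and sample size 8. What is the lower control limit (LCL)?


LCL = 127.1 - 3 * 8.9 / sqrt(8)

117.66


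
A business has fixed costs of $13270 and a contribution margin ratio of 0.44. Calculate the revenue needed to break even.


Formula: BER = Fixed Costs / Contribution Margin Ratio
BER = $13270 / 0.44
BER = $30159.09 (to the nearest cent)

$30159.09


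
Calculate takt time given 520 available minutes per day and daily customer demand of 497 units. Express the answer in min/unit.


Formula: Takt Time = Available Production Time / Customer Demand
Takt = 520 min/day / 497 units/day
Takt = 1.05 min/unit

1.05 min/unit


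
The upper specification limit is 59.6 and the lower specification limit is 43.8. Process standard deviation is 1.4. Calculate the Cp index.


Cp = (59.6 - 43.8) / (6 * 1.4)

1.88


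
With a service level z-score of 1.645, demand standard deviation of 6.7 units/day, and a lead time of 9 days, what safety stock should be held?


Formula: SS = z * sigma_d * sqrt(LT)
sqrt(LT) = sqrt(9) = 3.0
SS = 1.645 * 6.7 * 3.0
SS = 33.1 units

33.1 units


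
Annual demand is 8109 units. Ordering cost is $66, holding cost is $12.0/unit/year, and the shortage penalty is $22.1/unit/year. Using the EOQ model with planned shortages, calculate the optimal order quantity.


Formula: EOQ* = sqrt(2DS/H) * sqrt((H+P)/P)
Base EOQ = sqrt(2*8109*66/12.0) = 298.66 units
Correction = sqrt((12.0+22.1)/22.1) = 1.24217
EOQ* = 298.66 * 1.24217 = 371.0 units

371.0 units


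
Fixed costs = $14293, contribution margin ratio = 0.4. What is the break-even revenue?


Formula: BER = Fixed Costs / Contribution Margin Ratio
BER = $14293 / 0.4
BER = $35732.50 (to the nearest cent)

$35732.50


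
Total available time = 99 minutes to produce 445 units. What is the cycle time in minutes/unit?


Formula: CT = Available Time / Number of Units
CT = 99 min / 445 units
CT = 0.22 min/unit

0.22 min/unit


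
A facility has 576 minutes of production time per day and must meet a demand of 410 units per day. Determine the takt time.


Formula: Takt Time = Available Production Time / Customer Demand
Takt = 576 min/day / 410 units/day
Takt = 1.4 min/unit

1.4 min/unit


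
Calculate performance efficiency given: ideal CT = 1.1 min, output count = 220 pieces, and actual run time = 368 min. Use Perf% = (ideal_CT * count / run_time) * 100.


Formula: Performance = (Ideal CT * Total Count) / Run Time * 100
Ideal output time = 1.1 * 220 = 242.0 min
Performance = 242.0 / 368 * 100 = 65.8%

65.8%


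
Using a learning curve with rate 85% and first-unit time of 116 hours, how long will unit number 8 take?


Formula: T_n = T_1 * (learning_rate)^(log2(n)) where learning_rate = rate/100
Doublings = log2(8) = 3
T_n = 116 * 0.85^3
T_n = 116 * 0.6141 = 71.2 hours

71.2 hours


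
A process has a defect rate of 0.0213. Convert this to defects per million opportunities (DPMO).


DPMO = defect_rate * 1000000 = 0.0213 * 1000000

21300


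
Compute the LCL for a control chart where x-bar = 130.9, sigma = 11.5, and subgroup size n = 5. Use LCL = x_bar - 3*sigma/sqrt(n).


LCL = 130.9 - 3 * 11.5 / sqrt(5)

115.47


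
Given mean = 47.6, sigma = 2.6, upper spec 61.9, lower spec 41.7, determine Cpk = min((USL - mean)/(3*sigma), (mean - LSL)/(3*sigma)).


Cpu = (61.9 - 47.6) / (3 * 2.6) = 1.83
Cpl = (47.6 - 41.7) / (3 * 2.6) = 0.76
Cpk = min(1.83, 0.76) = 0.76

0.76


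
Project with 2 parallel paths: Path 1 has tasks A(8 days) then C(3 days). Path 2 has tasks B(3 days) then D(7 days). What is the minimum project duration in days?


Path 1 = 8 + 3 = 11 days
Path 2 = 3 + 7 = 10 days
Duration = max(11, 10) = 11 days

11 days


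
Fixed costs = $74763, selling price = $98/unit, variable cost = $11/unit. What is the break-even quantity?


Formula: BEQ = Fixed Costs / (Price - Variable Cost)
Contribution margin = $98 - $11 = $87/unit
BEQ = ceil($74763 / $87/unit) = ceil(859.34) = 860 units

860 units


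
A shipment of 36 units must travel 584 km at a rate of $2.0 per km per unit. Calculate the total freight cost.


TC = dist * cost * units = 584 * 2.0 * 36 = $42048.00

$42048.00


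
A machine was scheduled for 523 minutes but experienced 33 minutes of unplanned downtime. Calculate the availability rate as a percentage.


Formula: Availability = (Planned Time - Downtime) / Planned Time * 100
Uptime = 523 - 33 = 490 min
Availability = 490 / 523 * 100 = 93.7%

93.7%


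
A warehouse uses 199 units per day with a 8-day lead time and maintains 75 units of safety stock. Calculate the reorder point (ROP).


Formula: ROP = (Daily Demand * Lead Time) + Safety Stock
Demand during lead time = 199 * 8 = 1592 units
ROP = 1592 + 75 = 1667 units

1667 units


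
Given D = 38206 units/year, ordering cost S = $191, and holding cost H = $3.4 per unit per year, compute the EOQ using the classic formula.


Formula: EOQ = sqrt(2 * D * S / H)
Numerator: 2 * 38206 * 191 = 14594692
2DS/H = 14594692 / 3.4 = 4292556.5
EOQ = sqrt(4292556.5) = 2071.8 units

2071.8 units


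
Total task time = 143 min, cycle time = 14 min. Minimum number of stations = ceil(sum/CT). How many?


Formula: N_min = ceil(Sum of Task Times / Cycle Time)
N_min = ceil(143 min / 14 min) = ceil(10.2143)
N_min = 11 stations

11


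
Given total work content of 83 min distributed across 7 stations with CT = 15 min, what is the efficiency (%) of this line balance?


Formula: Efficiency = Sum of Task Times / (N_stations * CT) * 100
Total station capacity = 7 stations * 15 min = 105 min
Efficiency = 83 / 105 * 100 = 79.0%

79.0%


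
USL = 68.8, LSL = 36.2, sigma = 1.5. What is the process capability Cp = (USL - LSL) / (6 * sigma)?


Cp = (68.8 - 36.2) / (6 * 1.5)

3.62


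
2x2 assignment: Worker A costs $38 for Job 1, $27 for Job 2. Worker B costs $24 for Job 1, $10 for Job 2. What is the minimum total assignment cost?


Option 1: A->1 + B->2 = $38 + $10 = $48
Option 2: A->2 + B->1 = $27 + $24 = $51
Min cost = min($48, $51) = $48

$48


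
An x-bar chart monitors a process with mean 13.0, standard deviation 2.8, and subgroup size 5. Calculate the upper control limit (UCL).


UCL = 13.0 + 3 * 2.8 / sqrt(5)

16.76


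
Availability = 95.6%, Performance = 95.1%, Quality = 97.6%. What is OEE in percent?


Formula: OEE = Availability * Performance * Quality / 10000
A * P = 95.6% * 95.1% / 100 = 90.92%
OEE = 90.92% * 97.6% / 100 = 88.7%

88.7%


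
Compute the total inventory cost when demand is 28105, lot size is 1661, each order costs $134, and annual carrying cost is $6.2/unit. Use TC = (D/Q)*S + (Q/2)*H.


TC = 28105/1661 * 134 + 1661/2 * 6.2

$7416.45


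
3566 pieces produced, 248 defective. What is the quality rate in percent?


Formula: Quality Rate = Good Pieces / Total Pieces * 100
Good pieces = 3566 - 248 = 3318
QR = 3318 / 3566 * 100 = 93.0%

93.0%


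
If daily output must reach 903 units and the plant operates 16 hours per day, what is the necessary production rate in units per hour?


Formula: Production Rate = Daily Demand / Available Hours
Rate = 903 units/day / 16 hours/day
Rate = 56.4 units/hour

56.4 units/hour
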